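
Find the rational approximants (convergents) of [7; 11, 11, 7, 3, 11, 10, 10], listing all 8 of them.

7/1, 78/11, 865/122, 6133/865, 19264/2717, 218037/30752, 2199634/310237, 22214377/3133122

Using the convergent recurrence p_i = a_i*p_{i-1} + p_{i-2}, q_i = a_i*q_{i-1} + q_{i-2} with p_{-2}=0, p_{-1}=1, q_{-2}=1, q_{-1}=0:
  i=0: a_0=7, p_0 = 7*1 + 0 = 7, q_0 = 7*0 + 1 = 1.
  i=1: a_1=11, p_1 = 11*7 + 1 = 78, q_1 = 11*1 + 0 = 11.
  i=2: a_2=11, p_2 = 11*78 + 7 = 865, q_2 = 11*11 + 1 = 122.
  i=3: a_3=7, p_3 = 7*865 + 78 = 6133, q_3 = 7*122 + 11 = 865.
  i=4: a_4=3, p_4 = 3*6133 + 865 = 19264, q_4 = 3*865 + 122 = 2717.
  i=5: a_5=11, p_5 = 11*19264 + 6133 = 218037, q_5 = 11*2717 + 865 = 30752.
  i=6: a_6=10, p_6 = 10*218037 + 19264 = 2199634, q_6 = 10*30752 + 2717 = 310237.
  i=7: a_7=10, p_7 = 10*2199634 + 218037 = 22214377, q_7 = 10*310237 + 30752 = 3133122.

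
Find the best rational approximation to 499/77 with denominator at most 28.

162/25

Expand x = 499/77 as a continued fraction with the Euclidean algorithm:
  499 = 6*77 + 37, so a_0 = 6.
  77 = 2*37 + 3, so a_1 = 2.
  37 = 12*3 + 1, so a_2 = 12.
  3 = 3*1 + 0, so a_3 = 3.
so x = [6; 2, 12, 3].
Convergents (p_i = a_i*p_{i-1} + p_{i-2}, q_i = a_i*q_{i-1} + q_{i-2} with p_{-2}=0, p_{-1}=1, q_{-2}=1, q_{-1}=0), until the denominator exceeds 28:
  i=0: a_0=6, p_0 = 6*1 + 0 = 6, q_0 = 6*0 + 1 = 1.
  i=1: a_1=2, p_1 = 2*6 + 1 = 13, q_1 = 2*1 + 0 = 2.
  i=2: a_2=12, p_2 = 12*13 + 6 = 162, q_2 = 12*2 + 1 = 25.
  i=3: a_3=3, p_3 = 3*162 + 13 = 499, q_3 = 3*25 + 2 = 77.
q_3 = 77 > 28, so the last convergent with denominator <= 28 is p_2/q_2 = 162/25.
The closest fraction with denominator <= 28 is either p_2/q_2 or the intermediate fraction (k*p_2 + p_1)/(k*q_2 + q_1) with the largest k >= 1 whose denominator stays <= 28; these approach x as k grows, and every other convergent or intermediate fraction in range is farther away.
Largest k: floor((28 - q_1)/q_2) = floor((28 - 2)/25) = 1.
That gives (1*162 + 13)/(1*25 + 2) = 175/27.
Compare the errors: |x - 162/25| = |499*25 - 162*77|/(77*25) = 1/1925, and |x - 175/27| = |499*27 - 175*77|/(77*27) = 2/2079.
Cross-multiplying, 1*2079 = 2079 < 3850 = 2*1925, so 1/1925 is smaller: the convergent 162/25 is closer to x than 175/27.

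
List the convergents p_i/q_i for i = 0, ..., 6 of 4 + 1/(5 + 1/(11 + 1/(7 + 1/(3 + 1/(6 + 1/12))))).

Using the convergent recurrence p_i = a_i*p_{i-1} + p_{i-2}, q_i = a_i*q_{i-1} + q_{i-2} with p_{-2}=0, p_{-1}=1, q_{-2}=1, q_{-1}=0:
  i=0: a_0=4, p_0 = 4*1 + 0 = 4, q_0 = 4*0 + 1 = 1.
  i=1: a_1=5, p_1 = 5*4 + 1 = 21, q_1 = 5*1 + 0 = 5.
  i=2: a_2=11, p_2 = 11*21 + 4 = 235, q_2 = 11*5 + 1 = 56.
  i=3: a_3=7, p_3 = 7*235 + 21 = 1666, q_3 = 7*56 + 5 = 397.
  i=4: a_4=3, p_4 = 3*1666 + 235 = 5233, q_4 = 3*397 + 56 = 1247.
  i=5: a_5=6, p_5 = 6*5233 + 1666 = 33064, q_5 = 6*1247 + 397 = 7879.
  i=6: a_6=12, p_6 = 12*33064 + 5233 = 402001, q_6 = 12*7879 + 1247 = 95795.

4/1, 21/5, 235/56, 1666/397, 5233/1247, 33064/7879, 402001/95795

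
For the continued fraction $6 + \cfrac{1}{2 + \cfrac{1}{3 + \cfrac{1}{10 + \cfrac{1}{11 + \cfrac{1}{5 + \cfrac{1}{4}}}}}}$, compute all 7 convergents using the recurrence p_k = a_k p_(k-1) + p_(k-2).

6/1, 13/2, 45/7, 463/72, 5138/799, 26153/4067, 109750/17067

Using the convergent recurrence p_i = a_i*p_{i-1} + p_{i-2}, q_i = a_i*q_{i-1} + q_{i-2} with p_{-2}=0, p_{-1}=1, q_{-2}=1, q_{-1}=0:
  i=0: a_0=6, p_0 = 6*1 + 0 = 6, q_0 = 6*0 + 1 = 1.
  i=1: a_1=2, p_1 = 2*6 + 1 = 13, q_1 = 2*1 + 0 = 2.
  i=2: a_2=3, p_2 = 3*13 + 6 = 45, q_2 = 3*2 + 1 = 7.
  i=3: a_3=10, p_3 = 10*45 + 13 = 463, q_3 = 10*7 + 2 = 72.
  i=4: a_4=11, p_4 = 11*463 + 45 = 5138, q_4 = 11*72 + 7 = 799.
  i=5: a_5=5, p_5 = 5*5138 + 463 = 26153, q_5 = 5*799 + 72 = 4067.
  i=6: a_6=4, p_6 = 4*26153 + 5138 = 109750, q_6 = 4*4067 + 799 = 17067.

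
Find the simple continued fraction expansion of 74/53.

Run the Euclidean algorithm on 74 and 53; the successive quotients are the partial quotients a_0, a_1, ... (each step inverts the fractional part left over by the previous one):
  74 = 1*53 + 21, so a_0 = 1.
  53 = 2*21 + 11, so a_1 = 2.
  21 = 1*11 + 10, so a_2 = 1.
  11 = 1*10 + 1, so a_3 = 1.
  10 = 10*1 + 0, so a_4 = 10.
The remainder reaches 0 after 5 divisions, so the expansion has 5 partial quotients, read off in order.

[1; 2, 1, 1, 10]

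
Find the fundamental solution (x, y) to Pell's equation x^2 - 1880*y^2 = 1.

First expand sqrt(1880) as a continued fraction. With x_i = (sqrt(1880) + m_i)/d_i and (m_0, d_0) = (0, 1): a_0 = floor(sqrt(1880)) = 43, since 43^2 = 1849 <= 1880 < 1936 = 44^2.
Iterate m_{i+1} = d_i*a_i - m_i, d_{i+1} = (1880 - m_{i+1}^2)/d_i, a_{i+1} = floor((a_0 + m_{i+1})/d_{i+1}):
  m_1 = 1*43 - 0 = 43, d_1 = (1880 - 43^2)/1 = 31/1 = 31, a_1 = floor((43 + 43)/31) = 2.
  m_2 = 31*2 - 43 = 19, d_2 = (1880 - 19^2)/31 = 1519/31 = 49, a_2 = floor((43 + 19)/49) = 1.
  m_3 = 49*1 - 19 = 30, d_3 = (1880 - 30^2)/49 = 980/49 = 20, a_3 = floor((43 + 30)/20) = 3.
  m_4 = 20*3 - 30 = 30, d_4 = (1880 - 30^2)/20 = 980/20 = 49, a_4 = floor((43 + 30)/49) = 1.
  m_5 = 49*1 - 30 = 19, d_5 = (1880 - 19^2)/49 = 1519/49 = 31, a_5 = floor((43 + 19)/31) = 2.
  m_6 = 31*2 - 19 = 43, d_6 = (1880 - 43^2)/31 = 31/31 = 1, a_6 = floor((43 + 43)/1) = 86.
  m_7 = 1*86 - 43 = 43, d_7 = (1880 - 43^2)/1 = 31/1 = 31: (m_7, d_7) = (m_1, d_1) = (43, 31), so from here the quotients repeat a_1, ..., a_6; the period length is 6.
So sqrt(1880) = [43; (2, 1, 3, 1, 2, 86)] with period length k = 6.
k is even, so the fundamental solution of x^2 - 1880y^2 = 1 is (p_{k-1}, q_{k-1}) = (p_5, q_5); compute convergents through index 5.
Convergents (p_i = a_i*p_{i-1} + p_{i-2}, q_i = a_i*q_{i-1} + q_{i-2} with p_{-2}=0, p_{-1}=1, q_{-2}=1, q_{-1}=0):
  i=0: a_0=43, p_0 = 43*1 + 0 = 43, q_0 = 43*0 + 1 = 1.
  i=1: a_1=2, p_1 = 2*43 + 1 = 87, q_1 = 2*1 + 0 = 2.
  i=2: a_2=1, p_2 = 1*87 + 43 = 130, q_2 = 1*2 + 1 = 3.
  i=3: a_3=3, p_3 = 3*130 + 87 = 477, q_3 = 3*3 + 2 = 11.
  i=4: a_4=1, p_4 = 1*477 + 130 = 607, q_4 = 1*11 + 3 = 14.
  i=5: a_5=2, p_5 = 2*607 + 477 = 1691, q_5 = 2*14 + 11 = 39.
Check: 1691^2 - 1880*39^2 = 2859481 - 2859480 = 1, so (x, y) = (1691, 39) solves the equation, and by the theorem it is the least positive solution.

(x, y) = (1691, 39)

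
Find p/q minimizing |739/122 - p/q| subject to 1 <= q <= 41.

212/35

Expand x = 739/122 as a continued fraction with the Euclidean algorithm:
  739 = 6*122 + 7, so a_0 = 6.
  122 = 17*7 + 3, so a_1 = 17.
  7 = 2*3 + 1, so a_2 = 2.
  3 = 3*1 + 0, so a_3 = 3.
so x = [6; 17, 2, 3].
Convergents (p_i = a_i*p_{i-1} + p_{i-2}, q_i = a_i*q_{i-1} + q_{i-2} with p_{-2}=0, p_{-1}=1, q_{-2}=1, q_{-1}=0), until the denominator exceeds 41:
  i=0: a_0=6, p_0 = 6*1 + 0 = 6, q_0 = 6*0 + 1 = 1.
  i=1: a_1=17, p_1 = 17*6 + 1 = 103, q_1 = 17*1 + 0 = 17.
  i=2: a_2=2, p_2 = 2*103 + 6 = 212, q_2 = 2*17 + 1 = 35.
  i=3: a_3=3, p_3 = 3*212 + 103 = 739, q_3 = 3*35 + 17 = 122.
q_3 = 122 > 41, so the last convergent with denominator <= 41 is p_2/q_2 = 212/35.
The closest fraction with denominator <= 41 is either p_2/q_2 or the intermediate fraction (k*p_2 + p_1)/(k*q_2 + q_1) with the largest k >= 1 whose denominator stays <= 41; these approach x as k grows, and every other convergent or intermediate fraction in range is farther away.
Largest k: floor((41 - q_1)/q_2) = floor((41 - 17)/35) = 0.
Since k = 0, no intermediate fraction beyond p_2/q_2 has denominator <= 41, so the convergent 212/35 is the closest (its error is |739*35 - 212*122|/(122*35) = 1/4270).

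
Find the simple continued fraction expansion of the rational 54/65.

[0; 1, 4, 1, 10]

Run the Euclidean algorithm on 54 and 65; the successive quotients are the partial quotients a_0, a_1, ... (each step inverts the fractional part left over by the previous one):
  54 = 0*65 + 54, so a_0 = 0.
  65 = 1*54 + 11, so a_1 = 1.
  54 = 4*11 + 10, so a_2 = 4.
  11 = 1*10 + 1, so a_3 = 1.
  10 = 10*1 + 0, so a_4 = 10.
The remainder reaches 0 after 5 divisions, so the expansion has 5 partial quotients, read off in order.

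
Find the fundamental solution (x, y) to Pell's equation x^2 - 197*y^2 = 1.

First expand sqrt(197) as a continued fraction. With x_i = (sqrt(197) + m_i)/d_i and (m_0, d_0) = (0, 1): a_0 = floor(sqrt(197)) = 14, since 14^2 = 196 <= 197 < 225 = 15^2.
Iterate m_{i+1} = d_i*a_i - m_i, d_{i+1} = (197 - m_{i+1}^2)/d_i, a_{i+1} = floor((a_0 + m_{i+1})/d_{i+1}):
  m_1 = 1*14 - 0 = 14, d_1 = (197 - 14^2)/1 = 1/1 = 1, a_1 = floor((14 + 14)/1) = 28.
  m_2 = 1*28 - 14 = 14, d_2 = (197 - 14^2)/1 = 1/1 = 1: (m_2, d_2) = (m_1, d_1) = (14, 1), so from here the quotient a_1 repeats; the period length is 1.
So sqrt(197) = [14; (28)] with period length k = 1.
k is odd, so (p_{k-1}, q_{k-1}) only solves x^2 - 197y^2 = -1 and the fundamental solution of x^2 - 197y^2 = 1 is (p_{2k-1}, q_{2k-1}) = (p_1, q_1); compute convergents through index 1, running through the period twice.
Convergents (p_i = a_i*p_{i-1} + p_{i-2}, q_i = a_i*q_{i-1} + q_{i-2} with p_{-2}=0, p_{-1}=1, q_{-2}=1, q_{-1}=0):
  i=0: a_0=14, p_0 = 14*1 + 0 = 14, q_0 = 14*0 + 1 = 1.
  i=1: a_1=28, p_1 = 28*14 + 1 = 393, q_1 = 28*1 + 0 = 28.
Indeed p_0^2 - 197*q_0^2 = 196 - 197 = -1, not +1.
Check: 393^2 - 197*28^2 = 154449 - 154448 = 1, so (x, y) = (393, 28) solves the equation, and by the theorem it is the least positive solution.

(x, y) = (393, 28)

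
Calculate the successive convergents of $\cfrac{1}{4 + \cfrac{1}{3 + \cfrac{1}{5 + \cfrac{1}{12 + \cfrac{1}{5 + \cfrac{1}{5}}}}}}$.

Using the convergent recurrence p_i = a_i*p_{i-1} + p_{i-2}, q_i = a_i*q_{i-1} + q_{i-2} with p_{-2}=0, p_{-1}=1, q_{-2}=1, q_{-1}=0:
  i=0: a_0=0, p_0 = 0*1 + 0 = 0, q_0 = 0*0 + 1 = 1.
  i=1: a_1=4, p_1 = 4*0 + 1 = 1, q_1 = 4*1 + 0 = 4.
  i=2: a_2=3, p_2 = 3*1 + 0 = 3, q_2 = 3*4 + 1 = 13.
  i=3: a_3=5, p_3 = 5*3 + 1 = 16, q_3 = 5*13 + 4 = 69.
  i=4: a_4=12, p_4 = 12*16 + 3 = 195, q_4 = 12*69 + 13 = 841.
  i=5: a_5=5, p_5 = 5*195 + 16 = 991, q_5 = 5*841 + 69 = 4274.
  i=6: a_6=5, p_6 = 5*991 + 195 = 5150, q_6 = 5*4274 + 841 = 22211.

0/1, 1/4, 3/13, 16/69, 195/841, 991/4274, 5150/22211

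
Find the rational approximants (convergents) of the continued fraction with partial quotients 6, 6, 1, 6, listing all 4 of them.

Using the convergent recurrence p_i = a_i*p_{i-1} + p_{i-2}, q_i = a_i*q_{i-1} + q_{i-2} with p_{-2}=0, p_{-1}=1, q_{-2}=1, q_{-1}=0:
  i=0: a_0=6, p_0 = 6*1 + 0 = 6, q_0 = 6*0 + 1 = 1.
  i=1: a_1=6, p_1 = 6*6 + 1 = 37, q_1 = 6*1 + 0 = 6.
  i=2: a_2=1, p_2 = 1*37 + 6 = 43, q_2 = 1*6 + 1 = 7.
  i=3: a_3=6, p_3 = 6*43 + 37 = 295, q_3 = 6*7 + 6 = 48.

6/1, 37/6, 43/7, 295/48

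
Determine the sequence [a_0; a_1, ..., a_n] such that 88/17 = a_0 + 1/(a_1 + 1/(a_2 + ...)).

[5; 5, 1, 2]

Run the Euclidean algorithm on 88 and 17; the successive quotients are the partial quotients a_0, a_1, ... (each step inverts the fractional part left over by the previous one):
  88 = 5*17 + 3, so a_0 = 5.
  17 = 5*3 + 2, so a_1 = 5.
  3 = 1*2 + 1, so a_2 = 1.
  2 = 2*1 + 0, so a_3 = 2.
The remainder reaches 0 after 4 divisions, so the expansion has 4 partial quotients, read off in order.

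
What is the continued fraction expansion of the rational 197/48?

[4; 9, 1, 1, 2]

Run the Euclidean algorithm on 197 and 48; the successive quotients are the partial quotients a_0, a_1, ... (each step inverts the fractional part left over by the previous one):
  197 = 4*48 + 5, so a_0 = 4.
  48 = 9*5 + 3, so a_1 = 9.
  5 = 1*3 + 2, so a_2 = 1.
  3 = 1*2 + 1, so a_3 = 1.
  2 = 2*1 + 0, so a_4 = 2.
The remainder reaches 0 after 5 divisions, so the expansion has 5 partial quotients, read off in order.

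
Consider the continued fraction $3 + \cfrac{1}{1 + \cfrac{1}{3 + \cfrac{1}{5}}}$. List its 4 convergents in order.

Using the convergent recurrence p_i = a_i*p_{i-1} + p_{i-2}, q_i = a_i*q_{i-1} + q_{i-2} with p_{-2}=0, p_{-1}=1, q_{-2}=1, q_{-1}=0:
  i=0: a_0=3, p_0 = 3*1 + 0 = 3, q_0 = 3*0 + 1 = 1.
  i=1: a_1=1, p_1 = 1*3 + 1 = 4, q_1 = 1*1 + 0 = 1.
  i=2: a_2=3, p_2 = 3*4 + 3 = 15, q_2 = 3*1 + 1 = 4.
  i=3: a_3=5, p_3 = 5*15 + 4 = 79, q_3 = 5*4 + 1 = 21.

3/1, 4/1, 15/4, 79/21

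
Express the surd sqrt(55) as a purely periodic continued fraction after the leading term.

[7; (2, 2, 2, 14)]

Write x_i = (sqrt(55) + m_i)/d_i with (m_0, d_0) = (0, 1). a_0 = floor(sqrt(55)) = 7, since 7^2 = 49 <= 55 < 64 = 8^2.
Iterate m_{i+1} = d_i*a_i - m_i, d_{i+1} = (55 - m_{i+1}^2)/d_i, a_{i+1} = floor((a_0 + m_{i+1})/d_{i+1}):
  m_1 = 1*7 - 0 = 7, d_1 = (55 - 7^2)/1 = 6/1 = 6, a_1 = floor((7 + 7)/6) = 2.
  m_2 = 6*2 - 7 = 5, d_2 = (55 - 5^2)/6 = 30/6 = 5, a_2 = floor((7 + 5)/5) = 2.
  m_3 = 5*2 - 5 = 5, d_3 = (55 - 5^2)/5 = 30/5 = 6, a_3 = floor((7 + 5)/6) = 2.
  m_4 = 6*2 - 5 = 7, d_4 = (55 - 7^2)/6 = 6/6 = 1, a_4 = floor((7 + 7)/1) = 14.
  m_5 = 1*14 - 7 = 7, d_5 = (55 - 7^2)/1 = 6/1 = 6: (m_5, d_5) = (m_1, d_1) = (7, 6), so from here the quotients repeat a_1, ..., a_4; the period length is 4.
Hence the expansion of sqrt(55) is a_0 = 7 followed by the repeating block 2, 2, 2, 14 (period 4).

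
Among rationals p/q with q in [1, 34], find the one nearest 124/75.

Expand x = 124/75 as a continued fraction with the Euclidean algorithm:
  124 = 1*75 + 49, so a_0 = 1.
  75 = 1*49 + 26, so a_1 = 1.
  49 = 1*26 + 23, so a_2 = 1.
  26 = 1*23 + 3, so a_3 = 1.
  23 = 7*3 + 2, so a_4 = 7.
  3 = 1*2 + 1, so a_5 = 1.
  2 = 2*1 + 0, so a_6 = 2.
so x = [1; 1, 1, 1, 7, 1, 2].
Convergents (p_i = a_i*p_{i-1} + p_{i-2}, q_i = a_i*q_{i-1} + q_{i-2} with p_{-2}=0, p_{-1}=1, q_{-2}=1, q_{-1}=0), until the denominator exceeds 34:
  i=0: a_0=1, p_0 = 1*1 + 0 = 1, q_0 = 1*0 + 1 = 1.
  i=1: a_1=1, p_1 = 1*1 + 1 = 2, q_1 = 1*1 + 0 = 1.
  i=2: a_2=1, p_2 = 1*2 + 1 = 3, q_2 = 1*1 + 1 = 2.
  i=3: a_3=1, p_3 = 1*3 + 2 = 5, q_3 = 1*2 + 1 = 3.
  i=4: a_4=7, p_4 = 7*5 + 3 = 38, q_4 = 7*3 + 2 = 23.
  i=5: a_5=1, p_5 = 1*38 + 5 = 43, q_5 = 1*23 + 3 = 26.
  i=6: a_6=2, p_6 = 2*43 + 38 = 124, q_6 = 2*26 + 23 = 75.
q_6 = 75 > 34, so the last convergent with denominator <= 34 is p_5/q_5 = 43/26.
The closest fraction with denominator <= 34 is either p_5/q_5 or the intermediate fraction (k*p_5 + p_4)/(k*q_5 + q_4) with the largest k >= 1 whose denominator stays <= 34; these approach x as k grows, and every other convergent or intermediate fraction in range is farther away.
Largest k: floor((34 - q_4)/q_5) = floor((34 - 23)/26) = 0.
Since k = 0, no intermediate fraction beyond p_5/q_5 has denominator <= 34, so the convergent 43/26 is the closest (its error is |124*26 - 43*75|/(75*26) = 1/1950).

43/26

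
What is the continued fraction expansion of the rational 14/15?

Run the Euclidean algorithm on 14 and 15; the successive quotients are the partial quotients a_0, a_1, ... (each step inverts the fractional part left over by the previous one):
  14 = 0*15 + 14, so a_0 = 0.
  15 = 1*14 + 1, so a_1 = 1.
  14 = 14*1 + 0, so a_2 = 14.
The remainder reaches 0 after 3 divisions, so the expansion has 3 partial quotients, read off in order.

[0; 1, 14]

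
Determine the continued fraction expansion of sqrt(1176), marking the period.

Write x_i = (sqrt(1176) + m_i)/d_i with (m_0, d_0) = (0, 1). a_0 = floor(sqrt(1176)) = 34, since 34^2 = 1156 <= 1176 < 1225 = 35^2.
Iterate m_{i+1} = d_i*a_i - m_i, d_{i+1} = (1176 - m_{i+1}^2)/d_i, a_{i+1} = floor((a_0 + m_{i+1})/d_{i+1}):
  m_1 = 1*34 - 0 = 34, d_1 = (1176 - 34^2)/1 = 20/1 = 20, a_1 = floor((34 + 34)/20) = 3.
  m_2 = 20*3 - 34 = 26, d_2 = (1176 - 26^2)/20 = 500/20 = 25, a_2 = floor((34 + 26)/25) = 2.
  m_3 = 25*2 - 26 = 24, d_3 = (1176 - 24^2)/25 = 600/25 = 24, a_3 = floor((34 + 24)/24) = 2.
  m_4 = 24*2 - 24 = 24, d_4 = (1176 - 24^2)/24 = 600/24 = 25, a_4 = floor((34 + 24)/25) = 2.
  m_5 = 25*2 - 24 = 26, d_5 = (1176 - 26^2)/25 = 500/25 = 20, a_5 = floor((34 + 26)/20) = 3.
  m_6 = 20*3 - 26 = 34, d_6 = (1176 - 34^2)/20 = 20/20 = 1, a_6 = floor((34 + 34)/1) = 68.
  m_7 = 1*68 - 34 = 34, d_7 = (1176 - 34^2)/1 = 20/1 = 20: (m_7, d_7) = (m_1, d_1) = (34, 20), so from here the quotients repeat a_1, ..., a_6; the period length is 6.
Hence the expansion of sqrt(1176) is a_0 = 34 followed by the repeating block 3, 2, 2, 2, 3, 68 (period 6).

[34; (3, 2, 2, 2, 3, 68)]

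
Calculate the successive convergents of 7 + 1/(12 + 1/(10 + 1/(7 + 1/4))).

7/1, 85/12, 857/121, 6084/859, 25193/3557

Using the convergent recurrence p_i = a_i*p_{i-1} + p_{i-2}, q_i = a_i*q_{i-1} + q_{i-2} with p_{-2}=0, p_{-1}=1, q_{-2}=1, q_{-1}=0:
  i=0: a_0=7, p_0 = 7*1 + 0 = 7, q_0 = 7*0 + 1 = 1.
  i=1: a_1=12, p_1 = 12*7 + 1 = 85, q_1 = 12*1 + 0 = 12.
  i=2: a_2=10, p_2 = 10*85 + 7 = 857, q_2 = 10*12 + 1 = 121.
  i=3: a_3=7, p_3 = 7*857 + 85 = 6084, q_3 = 7*121 + 12 = 859.
  i=4: a_4=4, p_4 = 4*6084 + 857 = 25193, q_4 = 4*859 + 121 = 3557.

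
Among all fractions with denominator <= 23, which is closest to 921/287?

Expand x = 921/287 as a continued fraction with the Euclidean algorithm:
  921 = 3*287 + 60, so a_0 = 3.
  287 = 4*60 + 47, so a_1 = 4.
  60 = 1*47 + 13, so a_2 = 1.
  47 = 3*13 + 8, so a_3 = 3.
  13 = 1*8 + 5, so a_4 = 1.
  8 = 1*5 + 3, so a_5 = 1.
  5 = 1*3 + 2, so a_6 = 1.
  3 = 1*2 + 1, so a_7 = 1.
  2 = 2*1 + 0, so a_8 = 2.
so x = [3; 4, 1, 3, 1, 1, 1, 1, 2].
Convergents (p_i = a_i*p_{i-1} + p_{i-2}, q_i = a_i*q_{i-1} + q_{i-2} with p_{-2}=0, p_{-1}=1, q_{-2}=1, q_{-1}=0), until the denominator exceeds 23:
  i=0: a_0=3, p_0 = 3*1 + 0 = 3, q_0 = 3*0 + 1 = 1.
  i=1: a_1=4, p_1 = 4*3 + 1 = 13, q_1 = 4*1 + 0 = 4.
  i=2: a_2=1, p_2 = 1*13 + 3 = 16, q_2 = 1*4 + 1 = 5.
  i=3: a_3=3, p_3 = 3*16 + 13 = 61, q_3 = 3*5 + 4 = 19.
  i=4: a_4=1, p_4 = 1*61 + 16 = 77, q_4 = 1*19 + 5 = 24.
q_4 = 24 > 23, so the last convergent with denominator <= 23 is p_3/q_3 = 61/19.
The closest fraction with denominator <= 23 is either p_3/q_3 or the intermediate fraction (k*p_3 + p_2)/(k*q_3 + q_2) with the largest k >= 1 whose denominator stays <= 23; these approach x as k grows, and every other convergent or intermediate fraction in range is farther away.
Largest k: floor((23 - q_2)/q_3) = floor((23 - 5)/19) = 0.
Since k = 0, no intermediate fraction beyond p_3/q_3 has denominator <= 23, so the convergent 61/19 is the closest (its error is |921*19 - 61*287|/(287*19) = 8/5453).

61/19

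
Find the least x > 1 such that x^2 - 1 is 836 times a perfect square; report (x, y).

First expand sqrt(836) as a continued fraction. With x_i = (sqrt(836) + m_i)/d_i and (m_0, d_0) = (0, 1): a_0 = floor(sqrt(836)) = 28, since 28^2 = 784 <= 836 < 841 = 29^2.
Iterate m_{i+1} = d_i*a_i - m_i, d_{i+1} = (836 - m_{i+1}^2)/d_i, a_{i+1} = floor((a_0 + m_{i+1})/d_{i+1}):
  m_1 = 1*28 - 0 = 28, d_1 = (836 - 28^2)/1 = 52/1 = 52, a_1 = floor((28 + 28)/52) = 1.
  m_2 = 52*1 - 28 = 24, d_2 = (836 - 24^2)/52 = 260/52 = 5, a_2 = floor((28 + 24)/5) = 10.
  m_3 = 5*10 - 24 = 26, d_3 = (836 - 26^2)/5 = 160/5 = 32, a_3 = floor((28 + 26)/32) = 1.
  m_4 = 32*1 - 26 = 6, d_4 = (836 - 6^2)/32 = 800/32 = 25, a_4 = floor((28 + 6)/25) = 1.
  m_5 = 25*1 - 6 = 19, d_5 = (836 - 19^2)/25 = 475/25 = 19, a_5 = floor((28 + 19)/19) = 2.
  m_6 = 19*2 - 19 = 19, d_6 = (836 - 19^2)/19 = 475/19 = 25, a_6 = floor((28 + 19)/25) = 1.
  m_7 = 25*1 - 19 = 6, d_7 = (836 - 6^2)/25 = 800/25 = 32, a_7 = floor((28 + 6)/32) = 1.
  m_8 = 32*1 - 6 = 26, d_8 = (836 - 26^2)/32 = 160/32 = 5, a_8 = floor((28 + 26)/5) = 10.
  m_9 = 5*10 - 26 = 24, d_9 = (836 - 24^2)/5 = 260/5 = 52, a_9 = floor((28 + 24)/52) = 1.
  m_10 = 52*1 - 24 = 28, d_10 = (836 - 28^2)/52 = 52/52 = 1, a_10 = floor((28 + 28)/1) = 56.
  m_11 = 1*56 - 28 = 28, d_11 = (836 - 28^2)/1 = 52/1 = 52: (m_11, d_11) = (m_1, d_1) = (28, 52), so from here the quotients repeat a_1, ..., a_10; the period length is 10.
So sqrt(836) = [28; (1, 10, 1, 1, 2, 1, 1, 10, 1, 56)] with period length k = 10.
k is even, so the fundamental solution of x^2 - 836y^2 = 1 is (p_{k-1}, q_{k-1}) = (p_9, q_9); compute convergents through index 9.
Convergents (p_i = a_i*p_{i-1} + p_{i-2}, q_i = a_i*q_{i-1} + q_{i-2} with p_{-2}=0, p_{-1}=1, q_{-2}=1, q_{-1}=0):
  i=0: a_0=28, p_0 = 28*1 + 0 = 28, q_0 = 28*0 + 1 = 1.
  i=1: a_1=1, p_1 = 1*28 + 1 = 29, q_1 = 1*1 + 0 = 1.
  i=2: a_2=10, p_2 = 10*29 + 28 = 318, q_2 = 10*1 + 1 = 11.
  i=3: a_3=1, p_3 = 1*318 + 29 = 347, q_3 = 1*11 + 1 = 12.
  i=4: a_4=1, p_4 = 1*347 + 318 = 665, q_4 = 1*12 + 11 = 23.
  i=5: a_5=2, p_5 = 2*665 + 347 = 1677, q_5 = 2*23 + 12 = 58.
  i=6: a_6=1, p_6 = 1*1677 + 665 = 2342, q_6 = 1*58 + 23 = 81.
  i=7: a_7=1, p_7 = 1*2342 + 1677 = 4019, q_7 = 1*81 + 58 = 139.
  i=8: a_8=10, p_8 = 10*4019 + 2342 = 42532, q_8 = 10*139 + 81 = 1471.
  i=9: a_9=1, p_9 = 1*42532 + 4019 = 46551, q_9 = 1*1471 + 139 = 1610.
Check: 46551^2 - 836*1610^2 = 2166995601 - 2166995600 = 1, so (x, y) = (46551, 1610) solves the equation, and by the theorem it is the least positive solution.

(x, y) = (46551, 1610)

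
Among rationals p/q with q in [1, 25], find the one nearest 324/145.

38/17

Expand x = 324/145 as a continued fraction with the Euclidean algorithm:
  324 = 2*145 + 34, so a_0 = 2.
  145 = 4*34 + 9, so a_1 = 4.
  34 = 3*9 + 7, so a_2 = 3.
  9 = 1*7 + 2, so a_3 = 1.
  7 = 3*2 + 1, so a_4 = 3.
  2 = 2*1 + 0, so a_5 = 2.
so x = [2; 4, 3, 1, 3, 2].
Convergents (p_i = a_i*p_{i-1} + p_{i-2}, q_i = a_i*q_{i-1} + q_{i-2} with p_{-2}=0, p_{-1}=1, q_{-2}=1, q_{-1}=0), until the denominator exceeds 25:
  i=0: a_0=2, p_0 = 2*1 + 0 = 2, q_0 = 2*0 + 1 = 1.
  i=1: a_1=4, p_1 = 4*2 + 1 = 9, q_1 = 4*1 + 0 = 4.
  i=2: a_2=3, p_2 = 3*9 + 2 = 29, q_2 = 3*4 + 1 = 13.
  i=3: a_3=1, p_3 = 1*29 + 9 = 38, q_3 = 1*13 + 4 = 17.
  i=4: a_4=3, p_4 = 3*38 + 29 = 143, q_4 = 3*17 + 13 = 64.
q_4 = 64 > 25, so the last convergent with denominator <= 25 is p_3/q_3 = 38/17.
The closest fraction with denominator <= 25 is either p_3/q_3 or the intermediate fraction (k*p_3 + p_2)/(k*q_3 + q_2) with the largest k >= 1 whose denominator stays <= 25; these approach x as k grows, and every other convergent or intermediate fraction in range is farther away.
Largest k: floor((25 - q_2)/q_3) = floor((25 - 13)/17) = 0.
Since k = 0, no intermediate fraction beyond p_3/q_3 has denominator <= 25, so the convergent 38/17 is the closest (its error is |324*17 - 38*145|/(145*17) = 2/2465).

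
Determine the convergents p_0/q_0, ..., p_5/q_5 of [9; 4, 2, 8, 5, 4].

Using the convergent recurrence p_i = a_i*p_{i-1} + p_{i-2}, q_i = a_i*q_{i-1} + q_{i-2} with p_{-2}=0, p_{-1}=1, q_{-2}=1, q_{-1}=0:
  i=0: a_0=9, p_0 = 9*1 + 0 = 9, q_0 = 9*0 + 1 = 1.
  i=1: a_1=4, p_1 = 4*9 + 1 = 37, q_1 = 4*1 + 0 = 4.
  i=2: a_2=2, p_2 = 2*37 + 9 = 83, q_2 = 2*4 + 1 = 9.
  i=3: a_3=8, p_3 = 8*83 + 37 = 701, q_3 = 8*9 + 4 = 76.
  i=4: a_4=5, p_4 = 5*701 + 83 = 3588, q_4 = 5*76 + 9 = 389.
  i=5: a_5=4, p_5 = 4*3588 + 701 = 15053, q_5 = 4*389 + 76 = 1632.

9/1, 37/4, 83/9, 701/76, 3588/389, 15053/1632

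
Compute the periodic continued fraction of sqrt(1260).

[35; (2, 70)]

Write x_i = (sqrt(1260) + m_i)/d_i with (m_0, d_0) = (0, 1). a_0 = floor(sqrt(1260)) = 35, since 35^2 = 1225 <= 1260 < 1296 = 36^2.
Iterate m_{i+1} = d_i*a_i - m_i, d_{i+1} = (1260 - m_{i+1}^2)/d_i, a_{i+1} = floor((a_0 + m_{i+1})/d_{i+1}):
  m_1 = 1*35 - 0 = 35, d_1 = (1260 - 35^2)/1 = 35/1 = 35, a_1 = floor((35 + 35)/35) = 2.
  m_2 = 35*2 - 35 = 35, d_2 = (1260 - 35^2)/35 = 35/35 = 1, a_2 = floor((35 + 35)/1) = 70.
  m_3 = 1*70 - 35 = 35, d_3 = (1260 - 35^2)/1 = 35/1 = 35: (m_3, d_3) = (m_1, d_1) = (35, 35), so from here the quotients repeat a_1, a_2; the period length is 2.
Hence the expansion of sqrt(1260) is a_0 = 35 followed by the repeating block 2, 70 (period 2).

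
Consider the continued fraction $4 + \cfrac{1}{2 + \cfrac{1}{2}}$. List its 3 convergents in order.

4/1, 9/2, 22/5

Using the convergent recurrence p_i = a_i*p_{i-1} + p_{i-2}, q_i = a_i*q_{i-1} + q_{i-2} with p_{-2}=0, p_{-1}=1, q_{-2}=1, q_{-1}=0:
  i=0: a_0=4, p_0 = 4*1 + 0 = 4, q_0 = 4*0 + 1 = 1.
  i=1: a_1=2, p_1 = 2*4 + 1 = 9, q_1 = 2*1 + 0 = 2.
  i=2: a_2=2, p_2 = 2*9 + 4 = 22, q_2 = 2*2 + 1 = 5.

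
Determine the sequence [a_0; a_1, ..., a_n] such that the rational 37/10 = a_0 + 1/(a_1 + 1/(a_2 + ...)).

Run the Euclidean algorithm on 37 and 10; the successive quotients are the partial quotients a_0, a_1, ... (each step inverts the fractional part left over by the previous one):
  37 = 3*10 + 7, so a_0 = 3.
  10 = 1*7 + 3, so a_1 = 1.
  7 = 2*3 + 1, so a_2 = 2.
  3 = 3*1 + 0, so a_3 = 3.
The remainder reaches 0 after 4 divisions, so the expansion has 4 partial quotients, read off in order.

[3; 1, 2, 3]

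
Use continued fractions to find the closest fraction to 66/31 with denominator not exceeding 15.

17/8

Expand x = 66/31 as a continued fraction with the Euclidean algorithm:
  66 = 2*31 + 4, so a_0 = 2.
  31 = 7*4 + 3, so a_1 = 7.
  4 = 1*3 + 1, so a_2 = 1.
  3 = 3*1 + 0, so a_3 = 3.
so x = [2; 7, 1, 3].
Convergents (p_i = a_i*p_{i-1} + p_{i-2}, q_i = a_i*q_{i-1} + q_{i-2} with p_{-2}=0, p_{-1}=1, q_{-2}=1, q_{-1}=0), until the denominator exceeds 15:
  i=0: a_0=2, p_0 = 2*1 + 0 = 2, q_0 = 2*0 + 1 = 1.
  i=1: a_1=7, p_1 = 7*2 + 1 = 15, q_1 = 7*1 + 0 = 7.
  i=2: a_2=1, p_2 = 1*15 + 2 = 17, q_2 = 1*7 + 1 = 8.
  i=3: a_3=3, p_3 = 3*17 + 15 = 66, q_3 = 3*8 + 7 = 31.
q_3 = 31 > 15, so the last convergent with denominator <= 15 is p_2/q_2 = 17/8.
The closest fraction with denominator <= 15 is either p_2/q_2 or the intermediate fraction (k*p_2 + p_1)/(k*q_2 + q_1) with the largest k >= 1 whose denominator stays <= 15; these approach x as k grows, and every other convergent or intermediate fraction in range is farther away.
Largest k: floor((15 - q_1)/q_2) = floor((15 - 7)/8) = 1.
That gives (1*17 + 15)/(1*8 + 7) = 32/15.
Compare the errors: |x - 17/8| = |66*8 - 17*31|/(31*8) = 1/248, and |x - 32/15| = |66*15 - 32*31|/(31*15) = 2/465.
Cross-multiplying, 1*465 = 465 < 496 = 2*248, so 1/248 is smaller: the convergent 17/8 is closer to x than 32/15.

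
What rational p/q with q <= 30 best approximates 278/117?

19/8

Expand x = 278/117 as a continued fraction with the Euclidean algorithm:
  278 = 2*117 + 44, so a_0 = 2.
  117 = 2*44 + 29, so a_1 = 2.
  44 = 1*29 + 15, so a_2 = 1.
  29 = 1*15 + 14, so a_3 = 1.
  15 = 1*14 + 1, so a_4 = 1.
  14 = 14*1 + 0, so a_5 = 14.
so x = [2; 2, 1, 1, 1, 14].
Convergents (p_i = a_i*p_{i-1} + p_{i-2}, q_i = a_i*q_{i-1} + q_{i-2} with p_{-2}=0, p_{-1}=1, q_{-2}=1, q_{-1}=0), until the denominator exceeds 30:
  i=0: a_0=2, p_0 = 2*1 + 0 = 2, q_0 = 2*0 + 1 = 1.
  i=1: a_1=2, p_1 = 2*2 + 1 = 5, q_1 = 2*1 + 0 = 2.
  i=2: a_2=1, p_2 = 1*5 + 2 = 7, q_2 = 1*2 + 1 = 3.
  i=3: a_3=1, p_3 = 1*7 + 5 = 12, q_3 = 1*3 + 2 = 5.
  i=4: a_4=1, p_4 = 1*12 + 7 = 19, q_4 = 1*5 + 3 = 8.
  i=5: a_5=14, p_5 = 14*19 + 12 = 278, q_5 = 14*8 + 5 = 117.
q_5 = 117 > 30, so the last convergent with denominator <= 30 is p_4/q_4 = 19/8.
The closest fraction with denominator <= 30 is either p_4/q_4 or the intermediate fraction (k*p_4 + p_3)/(k*q_4 + q_3) with the largest k >= 1 whose denominator stays <= 30; these approach x as k grows, and every other convergent or intermediate fraction in range is farther away.
Largest k: floor((30 - q_3)/q_4) = floor((30 - 5)/8) = 3.
That gives (3*19 + 12)/(3*8 + 5) = 69/29.
Compare the errors: |x - 19/8| = |278*8 - 19*117|/(117*8) = 1/936, and |x - 69/29| = |278*29 - 69*117|/(117*29) = 11/3393.
Cross-multiplying, 1*3393 = 3393 < 10296 = 11*936, so 1/936 is smaller: the convergent 19/8 is closer to x than 69/29.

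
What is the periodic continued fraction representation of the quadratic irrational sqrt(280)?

[16; (1, 2, 1, 2, 1, 32)]

Write x_i = (sqrt(280) + m_i)/d_i with (m_0, d_0) = (0, 1). a_0 = floor(sqrt(280)) = 16, since 16^2 = 256 <= 280 < 289 = 17^2.
Iterate m_{i+1} = d_i*a_i - m_i, d_{i+1} = (280 - m_{i+1}^2)/d_i, a_{i+1} = floor((a_0 + m_{i+1})/d_{i+1}):
  m_1 = 1*16 - 0 = 16, d_1 = (280 - 16^2)/1 = 24/1 = 24, a_1 = floor((16 + 16)/24) = 1.
  m_2 = 24*1 - 16 = 8, d_2 = (280 - 8^2)/24 = 216/24 = 9, a_2 = floor((16 + 8)/9) = 2.
  m_3 = 9*2 - 8 = 10, d_3 = (280 - 10^2)/9 = 180/9 = 20, a_3 = floor((16 + 10)/20) = 1.
  m_4 = 20*1 - 10 = 10, d_4 = (280 - 10^2)/20 = 180/20 = 9, a_4 = floor((16 + 10)/9) = 2.
  m_5 = 9*2 - 10 = 8, d_5 = (280 - 8^2)/9 = 216/9 = 24, a_5 = floor((16 + 8)/24) = 1.
  m_6 = 24*1 - 8 = 16, d_6 = (280 - 16^2)/24 = 24/24 = 1, a_6 = floor((16 + 16)/1) = 32.
  m_7 = 1*32 - 16 = 16, d_7 = (280 - 16^2)/1 = 24/1 = 24: (m_7, d_7) = (m_1, d_1) = (16, 24), so from here the quotients repeat a_1, ..., a_6; the period length is 6.
Hence the expansion of sqrt(280) is a_0 = 16 followed by the repeating block 1, 2, 1, 2, 1, 32 (period 6).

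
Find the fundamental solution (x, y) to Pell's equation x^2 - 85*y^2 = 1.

(x, y) = (285769, 30996)

First expand sqrt(85) as a continued fraction. With x_i = (sqrt(85) + m_i)/d_i and (m_0, d_0) = (0, 1): a_0 = floor(sqrt(85)) = 9, since 9^2 = 81 <= 85 < 100 = 10^2.
Iterate m_{i+1} = d_i*a_i - m_i, d_{i+1} = (85 - m_{i+1}^2)/d_i, a_{i+1} = floor((a_0 + m_{i+1})/d_{i+1}):
  m_1 = 1*9 - 0 = 9, d_1 = (85 - 9^2)/1 = 4/1 = 4, a_1 = floor((9 + 9)/4) = 4.
  m_2 = 4*4 - 9 = 7, d_2 = (85 - 7^2)/4 = 36/4 = 9, a_2 = floor((9 + 7)/9) = 1.
  m_3 = 9*1 - 7 = 2, d_3 = (85 - 2^2)/9 = 81/9 = 9, a_3 = floor((9 + 2)/9) = 1.
  m_4 = 9*1 - 2 = 7, d_4 = (85 - 7^2)/9 = 36/9 = 4, a_4 = floor((9 + 7)/4) = 4.
  m_5 = 4*4 - 7 = 9, d_5 = (85 - 9^2)/4 = 4/4 = 1, a_5 = floor((9 + 9)/1) = 18.
  m_6 = 1*18 - 9 = 9, d_6 = (85 - 9^2)/1 = 4/1 = 4: (m_6, d_6) = (m_1, d_1) = (9, 4), so from here the quotients repeat a_1, ..., a_5; the period length is 5.
So sqrt(85) = [9; (4, 1, 1, 4, 18)] with period length k = 5.
k is odd, so (p_{k-1}, q_{k-1}) only solves x^2 - 85y^2 = -1 and the fundamental solution of x^2 - 85y^2 = 1 is (p_{2k-1}, q_{2k-1}) = (p_9, q_9); compute convergents through index 9, running through the period twice.
Convergents (p_i = a_i*p_{i-1} + p_{i-2}, q_i = a_i*q_{i-1} + q_{i-2} with p_{-2}=0, p_{-1}=1, q_{-2}=1, q_{-1}=0):
  i=0: a_0=9, p_0 = 9*1 + 0 = 9, q_0 = 9*0 + 1 = 1.
  i=1: a_1=4, p_1 = 4*9 + 1 = 37, q_1 = 4*1 + 0 = 4.
  i=2: a_2=1, p_2 = 1*37 + 9 = 46, q_2 = 1*4 + 1 = 5.
  i=3: a_3=1, p_3 = 1*46 + 37 = 83, q_3 = 1*5 + 4 = 9.
  i=4: a_4=4, p_4 = 4*83 + 46 = 378, q_4 = 4*9 + 5 = 41.
  i=5: a_5=18, p_5 = 18*378 + 83 = 6887, q_5 = 18*41 + 9 = 747.
  i=6: a_6=4, p_6 = 4*6887 + 378 = 27926, q_6 = 4*747 + 41 = 3029.
  i=7: a_7=1, p_7 = 1*27926 + 6887 = 34813, q_7 = 1*3029 + 747 = 3776.
  i=8: a_8=1, p_8 = 1*34813 + 27926 = 62739, q_8 = 1*3776 + 3029 = 6805.
  i=9: a_9=4, p_9 = 4*62739 + 34813 = 285769, q_9 = 4*6805 + 3776 = 30996.
Indeed p_4^2 - 85*q_4^2 = 142884 - 142885 = -1, not +1.
Check: 285769^2 - 85*30996^2 = 81663921361 - 81663921360 = 1, so (x, y) = (285769, 30996) solves the equation, and by the theorem it is the least positive solution.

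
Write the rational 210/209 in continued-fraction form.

Run the Euclidean algorithm on 210 and 209; the successive quotients are the partial quotients a_0, a_1, ... (each step inverts the fractional part left over by the previous one):
  210 = 1*209 + 1, so a_0 = 1.
  209 = 209*1 + 0, so a_1 = 209.
The remainder reaches 0 after 2 divisions, so the expansion has 2 partial quotients, read off in order.

[1; 209]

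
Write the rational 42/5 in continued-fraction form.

[8; 2, 2]

Run the Euclidean algorithm on 42 and 5; the successive quotients are the partial quotients a_0, a_1, ... (each step inverts the fractional part left over by the previous one):
  42 = 8*5 + 2, so a_0 = 8.
  5 = 2*2 + 1, so a_1 = 2.
  2 = 2*1 + 0, so a_2 = 2.
The remainder reaches 0 after 3 divisions, so the expansion has 3 partial quotients, read off in order.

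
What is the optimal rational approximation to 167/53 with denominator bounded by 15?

Expand x = 167/53 as a continued fraction with the Euclidean algorithm:
  167 = 3*53 + 8, so a_0 = 3.
  53 = 6*8 + 5, so a_1 = 6.
  8 = 1*5 + 3, so a_2 = 1.
  5 = 1*3 + 2, so a_3 = 1.
  3 = 1*2 + 1, so a_4 = 1.
  2 = 2*1 + 0, so a_5 = 2.
so x = [3; 6, 1, 1, 1, 2].
Convergents (p_i = a_i*p_{i-1} + p_{i-2}, q_i = a_i*q_{i-1} + q_{i-2} with p_{-2}=0, p_{-1}=1, q_{-2}=1, q_{-1}=0), until the denominator exceeds 15:
  i=0: a_0=3, p_0 = 3*1 + 0 = 3, q_0 = 3*0 + 1 = 1.
  i=1: a_1=6, p_1 = 6*3 + 1 = 19, q_1 = 6*1 + 0 = 6.
  i=2: a_2=1, p_2 = 1*19 + 3 = 22, q_2 = 1*6 + 1 = 7.
  i=3: a_3=1, p_3 = 1*22 + 19 = 41, q_3 = 1*7 + 6 = 13.
  i=4: a_4=1, p_4 = 1*41 + 22 = 63, q_4 = 1*13 + 7 = 20.
q_4 = 20 > 15, so the last convergent with denominator <= 15 is p_3/q_3 = 41/13.
The closest fraction with denominator <= 15 is either p_3/q_3 or the intermediate fraction (k*p_3 + p_2)/(k*q_3 + q_2) with the largest k >= 1 whose denominator stays <= 15; these approach x as k grows, and every other convergent or intermediate fraction in range is farther away.
Largest k: floor((15 - q_2)/q_3) = floor((15 - 7)/13) = 0.
Since k = 0, no intermediate fraction beyond p_3/q_3 has denominator <= 15, so the convergent 41/13 is the closest (its error is |167*13 - 41*53|/(53*13) = 2/689).

41/13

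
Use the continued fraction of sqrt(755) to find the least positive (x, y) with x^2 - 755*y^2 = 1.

First expand sqrt(755) as a continued fraction. With x_i = (sqrt(755) + m_i)/d_i and (m_0, d_0) = (0, 1): a_0 = floor(sqrt(755)) = 27, since 27^2 = 729 <= 755 < 784 = 28^2.
Iterate m_{i+1} = d_i*a_i - m_i, d_{i+1} = (755 - m_{i+1}^2)/d_i, a_{i+1} = floor((a_0 + m_{i+1})/d_{i+1}):
  m_1 = 1*27 - 0 = 27, d_1 = (755 - 27^2)/1 = 26/1 = 26, a_1 = floor((27 + 27)/26) = 2.
  m_2 = 26*2 - 27 = 25, d_2 = (755 - 25^2)/26 = 130/26 = 5, a_2 = floor((27 + 25)/5) = 10.
  m_3 = 5*10 - 25 = 25, d_3 = (755 - 25^2)/5 = 130/5 = 26, a_3 = floor((27 + 25)/26) = 2.
  m_4 = 26*2 - 25 = 27, d_4 = (755 - 27^2)/26 = 26/26 = 1, a_4 = floor((27 + 27)/1) = 54.
  m_5 = 1*54 - 27 = 27, d_5 = (755 - 27^2)/1 = 26/1 = 26: (m_5, d_5) = (m_1, d_1) = (27, 26), so from here the quotients repeat a_1, ..., a_4; the period length is 4.
So sqrt(755) = [27; (2, 10, 2, 54)] with period length k = 4.
k is even, so the fundamental solution of x^2 - 755y^2 = 1 is (p_{k-1}, q_{k-1}) = (p_3, q_3); compute convergents through index 3.
Convergents (p_i = a_i*p_{i-1} + p_{i-2}, q_i = a_i*q_{i-1} + q_{i-2} with p_{-2}=0, p_{-1}=1, q_{-2}=1, q_{-1}=0):
  i=0: a_0=27, p_0 = 27*1 + 0 = 27, q_0 = 27*0 + 1 = 1.
  i=1: a_1=2, p_1 = 2*27 + 1 = 55, q_1 = 2*1 + 0 = 2.
  i=2: a_2=10, p_2 = 10*55 + 27 = 577, q_2 = 10*2 + 1 = 21.
  i=3: a_3=2, p_3 = 2*577 + 55 = 1209, q_3 = 2*21 + 2 = 44.
Check: 1209^2 - 755*44^2 = 1461681 - 1461680 = 1, so (x, y) = (1209, 44) solves the equation, and by the theorem it is the least positive solution.

(x, y) = (1209, 44)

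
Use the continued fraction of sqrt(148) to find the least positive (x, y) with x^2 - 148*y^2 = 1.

First expand sqrt(148) as a continued fraction. With x_i = (sqrt(148) + m_i)/d_i and (m_0, d_0) = (0, 1): a_0 = floor(sqrt(148)) = 12, since 12^2 = 144 <= 148 < 169 = 13^2.
Iterate m_{i+1} = d_i*a_i - m_i, d_{i+1} = (148 - m_{i+1}^2)/d_i, a_{i+1} = floor((a_0 + m_{i+1})/d_{i+1}):
  m_1 = 1*12 - 0 = 12, d_1 = (148 - 12^2)/1 = 4/1 = 4, a_1 = floor((12 + 12)/4) = 6.
  m_2 = 4*6 - 12 = 12, d_2 = (148 - 12^2)/4 = 4/4 = 1, a_2 = floor((12 + 12)/1) = 24.
  m_3 = 1*24 - 12 = 12, d_3 = (148 - 12^2)/1 = 4/1 = 4: (m_3, d_3) = (m_1, d_1) = (12, 4), so from here the quotients repeat a_1, a_2; the period length is 2.
So sqrt(148) = [12; (6, 24)] with period length k = 2.
k is even, so the fundamental solution of x^2 - 148y^2 = 1 is (p_{k-1}, q_{k-1}) = (p_1, q_1); compute convergents through index 1.
Convergents (p_i = a_i*p_{i-1} + p_{i-2}, q_i = a_i*q_{i-1} + q_{i-2} with p_{-2}=0, p_{-1}=1, q_{-2}=1, q_{-1}=0):
  i=0: a_0=12, p_0 = 12*1 + 0 = 12, q_0 = 12*0 + 1 = 1.
  i=1: a_1=6, p_1 = 6*12 + 1 = 73, q_1 = 6*1 + 0 = 6.
Check: 73^2 - 148*6^2 = 5329 - 5328 = 1, so (x, y) = (73, 6) solves the equation, and by the theorem it is the least positive solution.

(x, y) = (73, 6)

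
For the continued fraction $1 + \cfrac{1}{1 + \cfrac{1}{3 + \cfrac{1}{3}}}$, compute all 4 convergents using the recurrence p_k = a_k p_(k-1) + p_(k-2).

1/1, 2/1, 7/4, 23/13

Using the convergent recurrence p_i = a_i*p_{i-1} + p_{i-2}, q_i = a_i*q_{i-1} + q_{i-2} with p_{-2}=0, p_{-1}=1, q_{-2}=1, q_{-1}=0:
  i=0: a_0=1, p_0 = 1*1 + 0 = 1, q_0 = 1*0 + 1 = 1.
  i=1: a_1=1, p_1 = 1*1 + 1 = 2, q_1 = 1*1 + 0 = 1.
  i=2: a_2=3, p_2 = 3*2 + 1 = 7, q_2 = 3*1 + 1 = 4.
  i=3: a_3=3, p_3 = 3*7 + 2 = 23, q_3 = 3*4 + 1 = 13.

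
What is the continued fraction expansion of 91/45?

[2; 45]

Run the Euclidean algorithm on 91 and 45; the successive quotients are the partial quotients a_0, a_1, ... (each step inverts the fractional part left over by the previous one):
  91 = 2*45 + 1, so a_0 = 2.
  45 = 45*1 + 0, so a_1 = 45.
The remainder reaches 0 after 2 divisions, so the expansion has 2 partial quotients, read off in order.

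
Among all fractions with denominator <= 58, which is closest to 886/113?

345/44

Expand x = 886/113 as a continued fraction with the Euclidean algorithm:
  886 = 7*113 + 95, so a_0 = 7.
  113 = 1*95 + 18, so a_1 = 1.
  95 = 5*18 + 5, so a_2 = 5.
  18 = 3*5 + 3, so a_3 = 3.
  5 = 1*3 + 2, so a_4 = 1.
  3 = 1*2 + 1, so a_5 = 1.
  2 = 2*1 + 0, so a_6 = 2.
so x = [7; 1, 5, 3, 1, 1, 2].
Convergents (p_i = a_i*p_{i-1} + p_{i-2}, q_i = a_i*q_{i-1} + q_{i-2} with p_{-2}=0, p_{-1}=1, q_{-2}=1, q_{-1}=0), until the denominator exceeds 58:
  i=0: a_0=7, p_0 = 7*1 + 0 = 7, q_0 = 7*0 + 1 = 1.
  i=1: a_1=1, p_1 = 1*7 + 1 = 8, q_1 = 1*1 + 0 = 1.
  i=2: a_2=5, p_2 = 5*8 + 7 = 47, q_2 = 5*1 + 1 = 6.
  i=3: a_3=3, p_3 = 3*47 + 8 = 149, q_3 = 3*6 + 1 = 19.
  i=4: a_4=1, p_4 = 1*149 + 47 = 196, q_4 = 1*19 + 6 = 25.
  i=5: a_5=1, p_5 = 1*196 + 149 = 345, q_5 = 1*25 + 19 = 44.
  i=6: a_6=2, p_6 = 2*345 + 196 = 886, q_6 = 2*44 + 25 = 113.
q_6 = 113 > 58, so the last convergent with denominator <= 58 is p_5/q_5 = 345/44.
The closest fraction with denominator <= 58 is either p_5/q_5 or the intermediate fraction (k*p_5 + p_4)/(k*q_5 + q_4) with the largest k >= 1 whose denominator stays <= 58; these approach x as k grows, and every other convergent or intermediate fraction in range is farther away.
Largest k: floor((58 - q_4)/q_5) = floor((58 - 25)/44) = 0.
Since k = 0, no intermediate fraction beyond p_5/q_5 has denominator <= 58, so the convergent 345/44 is the closest (its error is |886*44 - 345*113|/(113*44) = 1/4972).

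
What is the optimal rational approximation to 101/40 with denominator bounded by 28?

Expand x = 101/40 as a continued fraction with the Euclidean algorithm:
  101 = 2*40 + 21, so a_0 = 2.
  40 = 1*21 + 19, so a_1 = 1.
  21 = 1*19 + 2, so a_2 = 1.
  19 = 9*2 + 1, so a_3 = 9.
  2 = 2*1 + 0, so a_4 = 2.
so x = [2; 1, 1, 9, 2].
Convergents (p_i = a_i*p_{i-1} + p_{i-2}, q_i = a_i*q_{i-1} + q_{i-2} with p_{-2}=0, p_{-1}=1, q_{-2}=1, q_{-1}=0), until the denominator exceeds 28:
  i=0: a_0=2, p_0 = 2*1 + 0 = 2, q_0 = 2*0 + 1 = 1.
  i=1: a_1=1, p_1 = 1*2 + 1 = 3, q_1 = 1*1 + 0 = 1.
  i=2: a_2=1, p_2 = 1*3 + 2 = 5, q_2 = 1*1 + 1 = 2.
  i=3: a_3=9, p_3 = 9*5 + 3 = 48, q_3 = 9*2 + 1 = 19.
  i=4: a_4=2, p_4 = 2*48 + 5 = 101, q_4 = 2*19 + 2 = 40.
q_4 = 40 > 28, so the last convergent with denominator <= 28 is p_3/q_3 = 48/19.
The closest fraction with denominator <= 28 is either p_3/q_3 or the intermediate fraction (k*p_3 + p_2)/(k*q_3 + q_2) with the largest k >= 1 whose denominator stays <= 28; these approach x as k grows, and every other convergent or intermediate fraction in range is farther away.
Largest k: floor((28 - q_2)/q_3) = floor((28 - 2)/19) = 1.
That gives (1*48 + 5)/(1*19 + 2) = 53/21.
Compare the errors: |x - 48/19| = |101*19 - 48*40|/(40*19) = 1/760, and |x - 53/21| = |101*21 - 53*40|/(40*21) = 1/840.
Cross-multiplying, 1*760 = 760 < 840 = 1*840, so 1/840 is smaller: the intermediate fraction 53/21 is closer to x than 48/19.

53/21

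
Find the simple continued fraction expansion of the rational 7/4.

Run the Euclidean algorithm on 7 and 4; the successive quotients are the partial quotients a_0, a_1, ... (each step inverts the fractional part left over by the previous one):
  7 = 1*4 + 3, so a_0 = 1.
  4 = 1*3 + 1, so a_1 = 1.
  3 = 3*1 + 0, so a_2 = 3.
The remainder reaches 0 after 3 divisions, so the expansion has 3 partial quotients, read off in order.

[1; 1, 3]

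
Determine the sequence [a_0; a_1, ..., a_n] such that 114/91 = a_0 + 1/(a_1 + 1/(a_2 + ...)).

Run the Euclidean algorithm on 114 and 91; the successive quotients are the partial quotients a_0, a_1, ... (each step inverts the fractional part left over by the previous one):
  114 = 1*91 + 23, so a_0 = 1.
  91 = 3*23 + 22, so a_1 = 3.
  23 = 1*22 + 1, so a_2 = 1.
  22 = 22*1 + 0, so a_3 = 22.
The remainder reaches 0 after 4 divisions, so the expansion has 4 partial quotients, read off in order.

[1; 3, 1, 22]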